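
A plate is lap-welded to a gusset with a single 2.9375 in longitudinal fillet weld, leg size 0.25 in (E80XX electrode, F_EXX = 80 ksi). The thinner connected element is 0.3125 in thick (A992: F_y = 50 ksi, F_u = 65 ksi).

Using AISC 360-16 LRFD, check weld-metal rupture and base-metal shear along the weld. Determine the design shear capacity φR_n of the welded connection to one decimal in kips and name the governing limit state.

18.7 kips (weld metal governs)

Weld metal: throat = 0.707×0.25 = 0.17675 in, L = 2.9375 in. φR_n = 0.75 × 0.6 × 80 × 0.17675 × 2.9375 = 18.7 kips.
Base metal shear (0.3125 in plate): yield φR_n = 1.0×0.6×50×0.3125×2.9375 = 27.5 kips; rupture φR_n = 0.75×0.6×65×0.3125×2.9375 = 26.9 kips; take 26.9 kips (rupture).
Governing: min(18.7, 26.9) = 18.7 kips → weld metal.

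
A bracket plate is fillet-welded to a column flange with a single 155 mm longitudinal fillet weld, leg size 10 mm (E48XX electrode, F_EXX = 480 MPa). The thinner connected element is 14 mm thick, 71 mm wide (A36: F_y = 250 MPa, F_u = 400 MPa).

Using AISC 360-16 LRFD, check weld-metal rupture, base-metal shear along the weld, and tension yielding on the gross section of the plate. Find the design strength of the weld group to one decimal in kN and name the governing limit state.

223.7 kN (gross-section yield governs)

Weld metal: throat = 0.707×10 = 7.07 mm, L = 155 mm. φR_n = 0.75 × 0.6 × 480 × 7.07 × 155 = 236.7 kN.
Base metal shear (14 mm plate): yield φR_n = 1.0×0.6×250×14×155 = 325.5 kN; rupture φR_n = 0.75×0.6×400×14×155 = 390.6 kN; take 325.5 kN (yield).
Tension yield (gross): A_g = 71×14 = 994 mm². φR_n = 0.90 × 250 × 994 = 223.7 kN.
Governing: min(236.7, 325.5, 223.7) = 223.7 kN → gross-section yield.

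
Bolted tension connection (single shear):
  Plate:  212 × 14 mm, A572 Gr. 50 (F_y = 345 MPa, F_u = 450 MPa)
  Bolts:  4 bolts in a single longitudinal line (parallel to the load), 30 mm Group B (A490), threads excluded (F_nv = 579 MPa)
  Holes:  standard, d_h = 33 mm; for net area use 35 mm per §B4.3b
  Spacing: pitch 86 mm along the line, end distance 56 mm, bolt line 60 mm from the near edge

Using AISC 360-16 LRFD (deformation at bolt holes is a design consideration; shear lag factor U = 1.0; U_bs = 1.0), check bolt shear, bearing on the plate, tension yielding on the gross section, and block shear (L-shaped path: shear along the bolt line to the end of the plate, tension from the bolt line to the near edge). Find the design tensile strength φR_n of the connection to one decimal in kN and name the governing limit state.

743.7 kN (block shear governs)

Bolt shear: A_b = π(30)²/4 = 706.86 mm². φR_n = 0.75 × 579 × 706.86 × 4 × 1 = 1227.8 kN.
Bearing (14 mm plate, F_u = 450 MPa): end bolts L_c = 56 − 33/2 = 39.5, R_n = min(1.2×39.5×14×450, 2.4×30×14×450) = 298.62 kN/bolt; interior L_c = 86 − 33 = 53, R_n = 400.68 kN/bolt. φR_n = 0.75 × (1×298.62 + 3×400.68) = 1125.5 kN.
Tension yield (gross): A_g = 212×14 = 2968 mm². φR_n = 0.90 × 345 × 2968 = 921.6 kN.
Block shear: shear path 1×[56+3×86] = 1×314 mm, A_gv = 4396, A_nv = 1×(314 − 3.5×35)×14 = 2681 mm²; tension to near edge: (60 − 0.5×35)×14 = 595 mm². R_n = min(0.6×450×2681, 0.6×345×4396) + 1.0×450×595 = min(723.87, 909.97) + 267.75 = 991.62 kN. φR_n = 0.75 × 991.62 = 743.7 kN.
Governing: min(1227.8, 1125.5, 921.6, 743.7) = 743.7 kN → block shear.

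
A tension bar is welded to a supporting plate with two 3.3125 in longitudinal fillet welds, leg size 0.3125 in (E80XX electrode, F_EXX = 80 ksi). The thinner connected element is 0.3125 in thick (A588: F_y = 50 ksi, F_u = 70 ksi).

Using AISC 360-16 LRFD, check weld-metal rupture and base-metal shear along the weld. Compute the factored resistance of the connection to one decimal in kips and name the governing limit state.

Weld metal: throat = 0.707×0.3125 = 0.22094 in, L = 2×3.3125 = 6.625 in. φR_n = 0.75 × 0.6 × 80 × 0.22094 × 6.625 = 52.7 kips.
Base metal shear (0.3125 in plate): yield φR_n = 1.0×0.6×50×0.3125×6.625 = 62.1 kips; rupture φR_n = 0.75×0.6×70×0.3125×6.625 = 65.2 kips; take 62.1 kips (yield).
Governing: min(52.7, 62.1) = 52.7 kips → weld metal.

52.7 kips (weld metal governs)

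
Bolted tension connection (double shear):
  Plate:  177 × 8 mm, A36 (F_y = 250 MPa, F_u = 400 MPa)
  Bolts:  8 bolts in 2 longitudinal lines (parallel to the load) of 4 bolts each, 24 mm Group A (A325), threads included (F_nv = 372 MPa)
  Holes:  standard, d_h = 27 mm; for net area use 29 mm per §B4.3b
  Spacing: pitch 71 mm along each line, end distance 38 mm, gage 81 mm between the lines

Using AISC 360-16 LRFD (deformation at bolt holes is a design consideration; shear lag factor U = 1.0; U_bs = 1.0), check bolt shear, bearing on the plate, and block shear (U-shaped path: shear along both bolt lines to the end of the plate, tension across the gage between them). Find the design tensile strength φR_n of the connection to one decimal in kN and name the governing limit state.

555.4 kN (block shear governs)

Bolt shear: A_b = π(24)²/4 = 452.39 mm². φR_n = 0.75 × 372 × 452.39 × 8 × 2 = 2019.5 kN.
Bearing (8 mm plate, F_u = 400 MPa): end bolts L_c = 38 − 27/2 = 24.5, R_n = min(1.2×24.5×8×400, 2.4×24×8×400) = 94.08 kN/bolt; interior L_c = 71 − 27 = 44, R_n = 168.96 kN/bolt. φR_n = 0.75 × (2×94.08 + 6×168.96) = 901.4 kN.
Block shear: shear path 2×[38+3×71] = 2×251 mm, A_gv = 4016, A_nv = 2×(251 − 3.5×29)×8 = 2392 mm²; tension across gage: (81 − 1×29)×8 = 416 mm². R_n = min(0.6×400×2392, 0.6×250×4016) + 1.0×400×416 = min(574.08, 602.4) + 166.4 = 740.48 kN. φR_n = 0.75 × 740.48 = 555.4 kN.
Governing: min(2019.5, 901.4, 555.4) = 555.4 kN → block shear.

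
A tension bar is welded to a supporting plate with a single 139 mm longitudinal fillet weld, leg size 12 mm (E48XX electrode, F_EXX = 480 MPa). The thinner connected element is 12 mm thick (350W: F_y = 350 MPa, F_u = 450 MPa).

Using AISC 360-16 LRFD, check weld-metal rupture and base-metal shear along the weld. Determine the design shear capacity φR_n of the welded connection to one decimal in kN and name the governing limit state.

Weld metal: throat = 0.707×12 = 8.484 mm, L = 139 mm. φR_n = 0.75 × 0.6 × 480 × 8.484 × 139 = 254.7 kN.
Base metal shear (12 mm plate): yield φR_n = 1.0×0.6×350×12×139 = 350.3 kN; rupture φR_n = 0.75×0.6×450×12×139 = 337.8 kN; take 337.8 kN (rupture).
Governing: min(254.7, 337.8) = 254.7 kN → weld metal.

254.7 kN (weld metal governs)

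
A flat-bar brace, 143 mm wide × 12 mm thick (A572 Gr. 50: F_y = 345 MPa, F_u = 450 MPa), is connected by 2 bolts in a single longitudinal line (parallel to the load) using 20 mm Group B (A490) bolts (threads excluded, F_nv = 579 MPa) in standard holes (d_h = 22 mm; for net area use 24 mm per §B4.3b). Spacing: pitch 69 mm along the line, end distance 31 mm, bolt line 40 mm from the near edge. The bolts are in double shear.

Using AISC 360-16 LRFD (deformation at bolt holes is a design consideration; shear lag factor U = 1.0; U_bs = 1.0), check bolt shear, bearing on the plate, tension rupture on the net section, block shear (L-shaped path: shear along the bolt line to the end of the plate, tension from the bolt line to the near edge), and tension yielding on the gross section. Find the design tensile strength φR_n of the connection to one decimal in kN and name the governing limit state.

268.9 kN (block shear governs)

Bolt shear: A_b = π(20)²/4 = 314.16 mm². φR_n = 0.75 × 579 × 314.16 × 2 × 2 = 545.7 kN.
Bearing (12 mm plate, F_u = 450 MPa): end bolts L_c = 31 − 22/2 = 20, R_n = min(1.2×20×12×450, 2.4×20×12×450) = 129.6 kN/bolt; interior L_c = 69 − 22 = 47, R_n = 259.2 kN/bolt. φR_n = 0.75 × (1×129.6 + 1×259.2) = 291.6 kN.
Tension rupture (net): A_n = (143 − 1×24)×12 = 1428 mm² (U = 1.0, A_e = A_n). φR_n = 0.75 × 450 × 1428 = 482.0 kN.
Block shear: shear path 1×[31+1×69] = 1×100 mm, A_gv = 1200, A_nv = 1×(100 − 1.5×24)×12 = 768 mm²; tension to near edge: (40 − 0.5×24)×12 = 336 mm². R_n = min(0.6×450×768, 0.6×345×1200) + 1.0×450×336 = min(207.36, 248.4) + 151.2 = 358.56 kN. φR_n = 0.75 × 358.56 = 268.9 kN.
Tension yield (gross): A_g = 143×12 = 1716 mm². φR_n = 0.90 × 345 × 1716 = 532.8 kN.
Governing: min(545.7, 291.6, 482.0, 268.9, 532.8) = 268.9 kN → block shear.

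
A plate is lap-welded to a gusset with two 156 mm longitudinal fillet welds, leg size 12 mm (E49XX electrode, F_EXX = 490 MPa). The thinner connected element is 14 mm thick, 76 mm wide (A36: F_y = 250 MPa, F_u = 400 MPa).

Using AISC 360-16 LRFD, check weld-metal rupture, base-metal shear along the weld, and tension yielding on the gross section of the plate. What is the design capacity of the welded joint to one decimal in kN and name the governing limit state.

239.4 kN (gross-section yield governs)

Weld metal: throat = 0.707×12 = 8.484 mm, L = 2×156 = 312 mm. φR_n = 0.75 × 0.6 × 490 × 8.484 × 312 = 583.7 kN.
Base metal shear (14 mm plate): yield φR_n = 1.0×0.6×250×14×312 = 655.2 kN; rupture φR_n = 0.75×0.6×400×14×312 = 786.2 kN; take 655.2 kN (yield).
Tension yield (gross): A_g = 76×14 = 1064 mm². φR_n = 0.90 × 250 × 1064 = 239.4 kN.
Governing: min(583.7, 655.2, 239.4) = 239.4 kN → gross-section yield.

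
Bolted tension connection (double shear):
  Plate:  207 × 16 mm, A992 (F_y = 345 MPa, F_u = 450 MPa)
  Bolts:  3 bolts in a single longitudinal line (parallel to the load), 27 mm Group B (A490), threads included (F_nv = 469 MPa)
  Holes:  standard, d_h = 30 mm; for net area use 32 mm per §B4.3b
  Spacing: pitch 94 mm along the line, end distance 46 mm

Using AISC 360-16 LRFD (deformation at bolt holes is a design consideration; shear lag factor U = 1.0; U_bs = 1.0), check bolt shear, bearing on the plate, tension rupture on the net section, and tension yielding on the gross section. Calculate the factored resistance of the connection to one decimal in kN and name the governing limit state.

900.7 kN (bearing governs)

Bolt shear: A_b = π(27)²/4 = 572.56 mm². φR_n = 0.75 × 469 × 572.56 × 3 × 2 = 1208.4 kN.
Bearing (16 mm plate, F_u = 450 MPa): end bolts L_c = 46 − 30/2 = 31, R_n = min(1.2×31×16×450, 2.4×27×16×450) = 267.84 kN/bolt; interior L_c = 94 − 30 = 64, R_n = 466.56 kN/bolt. φR_n = 0.75 × (1×267.84 + 2×466.56) = 900.7 kN.
Tension rupture (net): A_n = (207 − 1×32)×16 = 2800 mm² (U = 1.0, A_e = A_n). φR_n = 0.75 × 450 × 2800 = 945.0 kN.
Tension yield (gross): A_g = 207×16 = 3312 mm². φR_n = 0.90 × 345 × 3312 = 1028.4 kN.
Governing: min(1208.4, 900.7, 945.0, 1028.4) = 900.7 kN → bearing.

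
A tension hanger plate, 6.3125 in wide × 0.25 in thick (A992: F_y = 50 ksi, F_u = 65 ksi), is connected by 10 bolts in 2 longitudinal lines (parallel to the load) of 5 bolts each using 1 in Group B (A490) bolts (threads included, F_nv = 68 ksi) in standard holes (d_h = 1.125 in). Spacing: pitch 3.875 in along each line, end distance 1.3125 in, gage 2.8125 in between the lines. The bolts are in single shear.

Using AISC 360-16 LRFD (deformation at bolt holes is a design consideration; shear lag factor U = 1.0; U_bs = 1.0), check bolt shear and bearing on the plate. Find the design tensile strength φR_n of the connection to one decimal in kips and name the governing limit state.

Bolt shear: A_b = π(1)²/4 = 0.7854 in². φR_n = 0.75 × 68 × 0.7854 × 10 × 1 = 400.6 kips.
Bearing (0.25 in plate, F_u = 65 ksi): end bolts L_c = 1.3125 − 1.125/2 = 0.75, R_n = min(1.2×0.75×0.25×65, 2.4×1×0.25×65) = 14.625 kips/bolt; interior L_c = 3.875 − 1.125 = 2.75, R_n = 39 kips/bolt. φR_n = 0.75 × (2×14.625 + 8×39) = 255.9 kips.
Governing: min(400.6, 255.9) = 255.9 kips → bearing.

255.9 kips (bearing governs)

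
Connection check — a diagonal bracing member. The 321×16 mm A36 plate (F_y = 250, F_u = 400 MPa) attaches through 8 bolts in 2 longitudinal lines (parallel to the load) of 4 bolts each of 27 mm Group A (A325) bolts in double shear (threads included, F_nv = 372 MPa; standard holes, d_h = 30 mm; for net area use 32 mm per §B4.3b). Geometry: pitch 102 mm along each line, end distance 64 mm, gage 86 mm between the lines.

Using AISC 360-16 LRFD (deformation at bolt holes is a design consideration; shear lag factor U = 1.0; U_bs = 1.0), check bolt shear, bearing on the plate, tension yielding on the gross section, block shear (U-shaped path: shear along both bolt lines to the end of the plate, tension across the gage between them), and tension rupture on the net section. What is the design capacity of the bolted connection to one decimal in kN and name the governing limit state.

1155.6 kN (gross-section yield governs)

Bolt shear: A_b = π(27)²/4 = 572.56 mm². φR_n = 0.75 × 372 × 572.56 × 8 × 2 = 2555.9 kN.
Bearing (16 mm plate, F_u = 400 MPa): end bolts L_c = 64 − 30/2 = 49, R_n = min(1.2×49×16×400, 2.4×27×16×400) = 376.32 kN/bolt; interior L_c = 102 − 30 = 72, R_n = 414.72 kN/bolt. φR_n = 0.75 × (2×376.32 + 6×414.72) = 2430.7 kN.
Tension yield (gross): A_g = 321×16 = 5136 mm². φR_n = 0.90 × 250 × 5136 = 1155.6 kN.
Block shear: shear path 2×[64+3×102] = 2×370 mm, A_gv = 11840, A_nv = 2×(370 − 3.5×32)×16 = 8256 mm²; tension across gage: (86 − 1×32)×16 = 864 mm². R_n = min(0.6×400×8256, 0.6×250×11840) + 1.0×400×864 = min(1981.4, 1776) + 345.6 = 2121.6 kN. φR_n = 0.75 × 2121.6 = 1591.2 kN.
Tension rupture (net): A_n = (321 − 2×32)×16 = 4112 mm² (U = 1.0, A_e = A_n). φR_n = 0.75 × 400 × 4112 = 1233.6 kN.
Governing: min(2555.9, 2430.7, 1155.6, 1591.2, 1233.6) = 1155.6 kN → gross-section yield.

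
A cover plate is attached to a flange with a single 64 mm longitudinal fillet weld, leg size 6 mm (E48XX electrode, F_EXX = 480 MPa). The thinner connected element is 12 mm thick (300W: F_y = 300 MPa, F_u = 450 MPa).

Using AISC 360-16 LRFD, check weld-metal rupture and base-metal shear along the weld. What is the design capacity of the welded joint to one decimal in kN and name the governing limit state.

58.6 kN (weld metal governs)

Weld metal: throat = 0.707×6 = 4.242 mm, L = 64 mm. φR_n = 0.75 × 0.6 × 480 × 4.242 × 64 = 58.6 kN.
Base metal shear (12 mm plate): yield φR_n = 1.0×0.6×300×12×64 = 138.2 kN; rupture φR_n = 0.75×0.6×450×12×64 = 155.5 kN; take 138.2 kN (yield).
Governing: min(58.6, 138.2) = 58.6 kN → weld metal.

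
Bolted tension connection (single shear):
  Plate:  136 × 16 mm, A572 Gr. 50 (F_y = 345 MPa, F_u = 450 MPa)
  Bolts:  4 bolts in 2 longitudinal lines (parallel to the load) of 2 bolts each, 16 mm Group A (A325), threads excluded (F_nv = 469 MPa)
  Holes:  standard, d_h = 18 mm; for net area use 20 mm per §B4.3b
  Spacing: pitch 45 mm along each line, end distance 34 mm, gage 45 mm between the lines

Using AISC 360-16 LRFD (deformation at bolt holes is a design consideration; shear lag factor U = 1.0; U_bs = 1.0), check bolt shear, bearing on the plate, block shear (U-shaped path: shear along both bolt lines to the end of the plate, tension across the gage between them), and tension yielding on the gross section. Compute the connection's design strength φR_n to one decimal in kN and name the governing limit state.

Bolt shear: A_b = π(16)²/4 = 201.06 mm². φR_n = 0.75 × 469 × 201.06 × 4 × 1 = 282.9 kN.
Bearing (16 mm plate, F_u = 450 MPa): end bolts L_c = 34 − 18/2 = 25, R_n = min(1.2×25×16×450, 2.4×16×16×450) = 216 kN/bolt; interior L_c = 45 − 18 = 27, R_n = 233.28 kN/bolt. φR_n = 0.75 × (2×216 + 2×233.28) = 673.9 kN.
Block shear: shear path 2×[34+1×45] = 2×79 mm, A_gv = 2528, A_nv = 2×(79 − 1.5×20)×16 = 1568 mm²; tension across gage: (45 − 1×20)×16 = 400 mm². R_n = min(0.6×450×1568, 0.6×345×2528) + 1.0×450×400 = min(423.36, 523.3) + 180 = 603.36 kN. φR_n = 0.75 × 603.36 = 452.5 kN.
Tension yield (gross): A_g = 136×16 = 2176 mm². φR_n = 0.90 × 345 × 2176 = 675.6 kN.
Governing: min(282.9, 673.9, 452.5, 675.6) = 282.9 kN → bolt shear.

282.9 kN (bolt shear governs)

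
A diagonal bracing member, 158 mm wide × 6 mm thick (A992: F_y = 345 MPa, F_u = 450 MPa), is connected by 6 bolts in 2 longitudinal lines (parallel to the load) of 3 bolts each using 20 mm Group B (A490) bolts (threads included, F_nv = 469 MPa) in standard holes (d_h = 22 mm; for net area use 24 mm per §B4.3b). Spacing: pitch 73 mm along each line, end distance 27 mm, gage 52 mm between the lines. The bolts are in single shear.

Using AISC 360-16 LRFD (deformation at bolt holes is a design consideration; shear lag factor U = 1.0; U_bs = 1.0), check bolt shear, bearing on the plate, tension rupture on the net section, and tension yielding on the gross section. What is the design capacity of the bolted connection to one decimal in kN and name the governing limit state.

222.8 kN (net-section rupture governs)

Bolt shear: A_b = π(20)²/4 = 314.16 mm². φR_n = 0.75 × 469 × 314.16 × 6 × 1 = 663.0 kN.
Bearing (6 mm plate, F_u = 450 MPa): end bolts L_c = 27 − 22/2 = 16, R_n = min(1.2×16×6×450, 2.4×20×6×450) = 51.84 kN/bolt; interior L_c = 73 − 22 = 51, R_n = 129.6 kN/bolt. φR_n = 0.75 × (2×51.84 + 4×129.6) = 466.6 kN.
Tension rupture (net): A_n = (158 − 2×24)×6 = 660 mm² (U = 1.0, A_e = A_n). φR_n = 0.75 × 450 × 660 = 222.8 kN.
Tension yield (gross): A_g = 158×6 = 948 mm². φR_n = 0.90 × 345 × 948 = 294.4 kN.
Governing: min(663.0, 466.6, 222.8, 294.4) = 222.8 kN → net-section rupture.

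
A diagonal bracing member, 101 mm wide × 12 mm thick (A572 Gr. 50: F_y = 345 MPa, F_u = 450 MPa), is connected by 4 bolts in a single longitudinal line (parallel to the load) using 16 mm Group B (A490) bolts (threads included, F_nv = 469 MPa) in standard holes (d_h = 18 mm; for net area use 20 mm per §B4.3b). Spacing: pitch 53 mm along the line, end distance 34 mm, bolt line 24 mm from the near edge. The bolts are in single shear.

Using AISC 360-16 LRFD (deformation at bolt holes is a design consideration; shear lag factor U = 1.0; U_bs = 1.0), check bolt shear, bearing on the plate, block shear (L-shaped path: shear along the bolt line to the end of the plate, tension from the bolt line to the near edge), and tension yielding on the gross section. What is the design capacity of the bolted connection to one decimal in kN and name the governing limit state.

Bolt shear: A_b = π(16)²/4 = 201.06 mm². φR_n = 0.75 × 469 × 201.06 × 4 × 1 = 282.9 kN.
Bearing (12 mm plate, F_u = 450 MPa): end bolts L_c = 34 − 18/2 = 25, R_n = min(1.2×25×12×450, 2.4×16×12×450) = 162 kN/bolt; interior L_c = 53 − 18 = 35, R_n = 207.36 kN/bolt. φR_n = 0.75 × (1×162 + 3×207.36) = 588.1 kN.
Block shear: shear path 1×[34+3×53] = 1×193 mm, A_gv = 2316, A_nv = 1×(193 − 3.5×20)×12 = 1476 mm²; tension to near edge: (24 − 0.5×20)×12 = 168 mm². R_n = min(0.6×450×1476, 0.6×345×2316) + 1.0×450×168 = min(398.52, 479.41) + 75.6 = 474.12 kN. φR_n = 0.75 × 474.12 = 355.6 kN.
Tension yield (gross): A_g = 101×12 = 1212 mm². φR_n = 0.90 × 345 × 1212 = 376.3 kN.
Governing: min(282.9, 588.1, 355.6, 376.3) = 282.9 kN → bolt shear.

282.9 kN (bolt shear governs)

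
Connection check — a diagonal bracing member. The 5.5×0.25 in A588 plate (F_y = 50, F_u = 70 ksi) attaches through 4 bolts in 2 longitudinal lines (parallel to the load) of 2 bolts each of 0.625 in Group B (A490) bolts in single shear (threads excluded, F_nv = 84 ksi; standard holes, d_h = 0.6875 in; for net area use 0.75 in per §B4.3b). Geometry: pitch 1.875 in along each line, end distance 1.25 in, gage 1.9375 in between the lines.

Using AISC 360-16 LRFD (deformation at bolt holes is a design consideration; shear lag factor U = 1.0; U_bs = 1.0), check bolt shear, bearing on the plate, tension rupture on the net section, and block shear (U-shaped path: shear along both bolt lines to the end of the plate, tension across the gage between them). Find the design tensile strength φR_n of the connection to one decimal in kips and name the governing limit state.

47.1 kips (block shear governs)

Bolt shear: A_b = π(0.625)²/4 = 0.3068 in². φR_n = 0.75 × 84 × 0.3068 × 4 × 1 = 77.3 kips.
Bearing (0.25 in plate, F_u = 70 ksi): end bolts L_c = 1.25 − 0.6875/2 = 0.90625, R_n = min(1.2×0.90625×0.25×70, 2.4×0.625×0.25×70) = 19.031 kips/bolt; interior L_c = 1.875 − 0.6875 = 1.1875, R_n = 24.938 kips/bolt. φR_n = 0.75 × (2×19.031 + 2×24.938) = 66.0 kips.
Tension rupture (net): A_n = (5.5 − 2×0.75)×0.25 = 1 in² (U = 1.0, A_e = A_n). φR_n = 0.75 × 70 × 1 = 52.5 kips.
Block shear: shear path 2×[1.25+1×1.875] = 2×3.125 in, A_gv = 1.5625, A_nv = 2×(3.125 − 1.5×0.75)×0.25 = 1 in²; tension across gage: (1.9375 − 1×0.75)×0.25 = 0.29688 in². R_n = min(0.6×70×1, 0.6×50×1.5625) + 1.0×70×0.29688 = min(42, 46.875) + 20.782 = 62.782 kips. φR_n = 0.75 × 62.782 = 47.1 kips.
Governing: min(77.3, 66.0, 52.5, 47.1) = 47.1 kips → block shear.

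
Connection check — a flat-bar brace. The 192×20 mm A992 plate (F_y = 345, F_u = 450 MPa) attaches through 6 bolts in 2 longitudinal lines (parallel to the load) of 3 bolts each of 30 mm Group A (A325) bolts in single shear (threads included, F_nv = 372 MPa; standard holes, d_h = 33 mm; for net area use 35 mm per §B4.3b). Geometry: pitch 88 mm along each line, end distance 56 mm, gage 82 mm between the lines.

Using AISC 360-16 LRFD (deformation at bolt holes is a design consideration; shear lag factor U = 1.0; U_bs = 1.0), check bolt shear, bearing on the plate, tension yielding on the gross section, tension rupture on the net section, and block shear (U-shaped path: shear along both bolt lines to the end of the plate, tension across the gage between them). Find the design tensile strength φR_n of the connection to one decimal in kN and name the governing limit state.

Bolt shear: A_b = π(30)²/4 = 706.86 mm². φR_n = 0.75 × 372 × 706.86 × 6 × 1 = 1183.3 kN.
Bearing (20 mm plate, F_u = 450 MPa): end bolts L_c = 56 − 33/2 = 39.5, R_n = min(1.2×39.5×20×450, 2.4×30×20×450) = 426.6 kN/bolt; interior L_c = 88 − 33 = 55, R_n = 594 kN/bolt. φR_n = 0.75 × (2×426.6 + 4×594) = 2421.9 kN.
Tension yield (gross): A_g = 192×20 = 3840 mm². φR_n = 0.90 × 345 × 3840 = 1192.3 kN.
Tension rupture (net): A_n = (192 − 2×35)×20 = 2440 mm² (U = 1.0, A_e = A_n). φR_n = 0.75 × 450 × 2440 = 823.5 kN.
Block shear: shear path 2×[56+2×88] = 2×232 mm, A_gv = 9280, A_nv = 2×(232 − 2.5×35)×20 = 5780 mm²; tension across gage: (82 − 1×35)×20 = 940 mm². R_n = min(0.6×450×5780, 0.6×345×9280) + 1.0×450×940 = min(1560.6, 1921) + 423 = 1983.6 kN. φR_n = 0.75 × 1983.6 = 1487.7 kN.
Governing: min(1183.3, 2421.9, 1192.3, 823.5, 1487.7) = 823.5 kN → net-section rupture.

823.5 kN (net-section rupture governs)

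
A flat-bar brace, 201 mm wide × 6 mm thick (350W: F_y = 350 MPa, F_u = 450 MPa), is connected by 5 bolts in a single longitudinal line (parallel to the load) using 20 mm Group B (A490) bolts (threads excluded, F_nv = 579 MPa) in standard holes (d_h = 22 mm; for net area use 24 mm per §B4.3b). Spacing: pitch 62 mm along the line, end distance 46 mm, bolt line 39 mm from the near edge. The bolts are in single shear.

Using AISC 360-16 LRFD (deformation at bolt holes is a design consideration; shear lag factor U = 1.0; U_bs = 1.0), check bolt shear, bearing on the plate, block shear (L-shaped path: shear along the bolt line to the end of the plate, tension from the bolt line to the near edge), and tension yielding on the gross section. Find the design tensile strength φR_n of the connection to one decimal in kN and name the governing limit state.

280.7 kN (block shear governs)

Bolt shear: A_b = π(20)²/4 = 314.16 mm². φR_n = 0.75 × 579 × 314.16 × 5 × 1 = 682.1 kN.
Bearing (6 mm plate, F_u = 450 MPa): end bolts L_c = 46 − 22/2 = 35, R_n = min(1.2×35×6×450, 2.4×20×6×450) = 113.4 kN/bolt; interior L_c = 62 − 22 = 40, R_n = 129.6 kN/bolt. φR_n = 0.75 × (1×113.4 + 4×129.6) = 473.9 kN.
Block shear: shear path 1×[46+4×62] = 1×294 mm, A_gv = 1764, A_nv = 1×(294 − 4.5×24)×6 = 1116 mm²; tension to near edge: (39 − 0.5×24)×6 = 162 mm². R_n = min(0.6×450×1116, 0.6×350×1764) + 1.0×450×162 = min(301.32, 370.44) + 72.9 = 374.22 kN. φR_n = 0.75 × 374.22 = 280.7 kN.
Tension yield (gross): A_g = 201×6 = 1206 mm². φR_n = 0.90 × 350 × 1206 = 379.9 kN.
Governing: min(682.1, 473.9, 280.7, 379.9) = 280.7 kN → block shear.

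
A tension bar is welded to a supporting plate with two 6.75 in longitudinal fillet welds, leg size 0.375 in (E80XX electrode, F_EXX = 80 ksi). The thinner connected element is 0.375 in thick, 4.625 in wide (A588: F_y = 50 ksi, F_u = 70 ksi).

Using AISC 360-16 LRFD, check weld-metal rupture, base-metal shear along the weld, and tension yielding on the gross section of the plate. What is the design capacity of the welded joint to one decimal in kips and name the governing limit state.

78.0 kips (gross-section yield governs)

Weld metal: throat = 0.707×0.375 = 0.26513 in, L = 2×6.75 = 13.5 in. φR_n = 0.75 × 0.6 × 80 × 0.26513 × 13.5 = 128.9 kips.
Base metal shear (0.375 in plate): yield φR_n = 1.0×0.6×50×0.375×13.5 = 151.9 kips; rupture φR_n = 0.75×0.6×70×0.375×13.5 = 159.5 kips; take 151.9 kips (yield).
Tension yield (gross): A_g = 4.625×0.375 = 1.7344 in². φR_n = 0.90 × 50 × 1.7344 = 78.0 kips.
Governing: min(128.9, 151.9, 78.0) = 78.0 kips → gross-section yield.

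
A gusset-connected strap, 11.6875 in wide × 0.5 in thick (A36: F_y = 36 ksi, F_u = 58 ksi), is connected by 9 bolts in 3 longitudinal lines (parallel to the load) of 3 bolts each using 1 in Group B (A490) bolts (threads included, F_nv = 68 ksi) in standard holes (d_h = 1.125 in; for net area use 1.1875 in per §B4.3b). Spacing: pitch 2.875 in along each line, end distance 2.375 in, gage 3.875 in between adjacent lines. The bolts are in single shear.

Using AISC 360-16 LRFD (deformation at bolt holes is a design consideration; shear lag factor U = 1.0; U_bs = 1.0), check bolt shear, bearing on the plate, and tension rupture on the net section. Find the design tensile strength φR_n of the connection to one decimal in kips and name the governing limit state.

Bolt shear: A_b = π(1)²/4 = 0.7854 in². φR_n = 0.75 × 68 × 0.7854 × 9 × 1 = 360.5 kips.
Bearing (0.5 in plate, F_u = 58 ksi): end bolts L_c = 2.375 − 1.125/2 = 1.8125, R_n = min(1.2×1.8125×0.5×58, 2.4×1×0.5×58) = 63.075 kips/bolt; interior L_c = 2.875 − 1.125 = 1.75, R_n = 60.9 kips/bolt. φR_n = 0.75 × (3×63.075 + 6×60.9) = 416.0 kips.
Tension rupture (net): A_n = (11.6875 − 3×1.1875)×0.5 = 4.0625 in² (U = 1.0, A_e = A_n). φR_n = 0.75 × 58 × 4.0625 = 176.7 kips.
Governing: min(360.5, 416.0, 176.7) = 176.7 kips → net-section rupture.

176.7 kips (net-section rupture governs)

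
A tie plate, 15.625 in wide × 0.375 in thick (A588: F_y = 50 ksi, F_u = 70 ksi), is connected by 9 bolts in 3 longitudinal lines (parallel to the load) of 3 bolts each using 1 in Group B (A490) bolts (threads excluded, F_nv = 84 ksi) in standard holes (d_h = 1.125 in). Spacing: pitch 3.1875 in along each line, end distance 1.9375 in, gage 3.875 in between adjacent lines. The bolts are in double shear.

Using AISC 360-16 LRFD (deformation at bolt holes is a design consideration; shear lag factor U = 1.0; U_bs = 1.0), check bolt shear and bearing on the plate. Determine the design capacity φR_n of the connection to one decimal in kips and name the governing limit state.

381.0 kips (bearing governs)

Bolt shear: A_b = π(1)²/4 = 0.7854 in². φR_n = 0.75 × 84 × 0.7854 × 9 × 2 = 890.6 kips.
Bearing (0.375 in plate, F_u = 70 ksi): end bolts L_c = 1.9375 − 1.125/2 = 1.375, R_n = min(1.2×1.375×0.375×70, 2.4×1×0.375×70) = 43.313 kips/bolt; interior L_c = 3.1875 − 1.125 = 2.0625, R_n = 63 kips/bolt. φR_n = 0.75 × (3×43.313 + 6×63) = 381.0 kips.
Governing: min(890.6, 381.0) = 381.0 kips → bearing.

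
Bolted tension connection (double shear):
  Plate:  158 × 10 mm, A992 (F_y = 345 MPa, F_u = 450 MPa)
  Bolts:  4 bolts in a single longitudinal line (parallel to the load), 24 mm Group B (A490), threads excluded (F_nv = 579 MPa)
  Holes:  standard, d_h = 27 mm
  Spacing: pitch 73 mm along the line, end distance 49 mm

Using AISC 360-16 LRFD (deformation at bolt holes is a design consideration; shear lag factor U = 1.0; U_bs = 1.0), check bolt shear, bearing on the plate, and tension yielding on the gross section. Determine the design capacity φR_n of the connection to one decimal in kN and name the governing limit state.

490.6 kN (gross-section yield governs)

Bolt shear: A_b = π(24)²/4 = 452.39 mm². φR_n = 0.75 × 579 × 452.39 × 4 × 2 = 1571.6 kN.
Bearing (10 mm plate, F_u = 450 MPa): end bolts L_c = 49 − 27/2 = 35.5, R_n = min(1.2×35.5×10×450, 2.4×24×10×450) = 191.7 kN/bolt; interior L_c = 73 − 27 = 46, R_n = 248.4 kN/bolt. φR_n = 0.75 × (1×191.7 + 3×248.4) = 702.7 kN.
Tension yield (gross): A_g = 158×10 = 1580 mm². φR_n = 0.90 × 345 × 1580 = 490.6 kN.
Governing: min(1571.6, 702.7, 490.6) = 490.6 kN → gross-section yield.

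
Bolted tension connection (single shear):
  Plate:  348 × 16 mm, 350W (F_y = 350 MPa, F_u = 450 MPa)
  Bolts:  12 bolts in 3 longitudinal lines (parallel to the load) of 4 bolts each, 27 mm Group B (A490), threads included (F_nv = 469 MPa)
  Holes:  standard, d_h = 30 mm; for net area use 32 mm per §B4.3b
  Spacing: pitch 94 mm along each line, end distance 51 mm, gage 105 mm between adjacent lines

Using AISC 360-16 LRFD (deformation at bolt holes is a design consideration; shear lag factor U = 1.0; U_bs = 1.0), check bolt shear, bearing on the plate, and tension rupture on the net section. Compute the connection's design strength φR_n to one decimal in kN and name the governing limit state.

Bolt shear: A_b = π(27)²/4 = 572.56 mm². φR_n = 0.75 × 469 × 572.56 × 12 × 1 = 2416.8 kN.
Bearing (16 mm plate, F_u = 450 MPa): end bolts L_c = 51 − 30/2 = 36, R_n = min(1.2×36×16×450, 2.4×27×16×450) = 311.04 kN/bolt; interior L_c = 94 − 30 = 64, R_n = 466.56 kN/bolt. φR_n = 0.75 × (3×311.04 + 9×466.56) = 3849.1 kN.
Tension rupture (net): A_n = (348 − 3×32)×16 = 4032 mm² (U = 1.0, A_e = A_n). φR_n = 0.75 × 450 × 4032 = 1360.8 kN.
Governing: min(2416.8, 3849.1, 1360.8) = 1360.8 kN → net-section rupture.

1360.8 kN (net-section rupture governs)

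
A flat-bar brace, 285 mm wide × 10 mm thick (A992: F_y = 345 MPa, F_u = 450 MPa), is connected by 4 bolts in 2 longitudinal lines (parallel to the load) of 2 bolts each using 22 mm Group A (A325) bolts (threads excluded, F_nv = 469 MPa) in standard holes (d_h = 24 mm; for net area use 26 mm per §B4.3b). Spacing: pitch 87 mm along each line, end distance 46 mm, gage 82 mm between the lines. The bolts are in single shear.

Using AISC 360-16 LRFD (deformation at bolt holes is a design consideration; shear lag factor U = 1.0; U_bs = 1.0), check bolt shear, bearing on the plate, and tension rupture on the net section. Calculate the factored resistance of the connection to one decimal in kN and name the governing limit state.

534.8 kN (bolt shear governs)

Bolt shear: A_b = π(22)²/4 = 380.13 mm². φR_n = 0.75 × 469 × 380.13 × 4 × 1 = 534.8 kN.
Bearing (10 mm plate, F_u = 450 MPa): end bolts L_c = 46 − 24/2 = 34, R_n = min(1.2×34×10×450, 2.4×22×10×450) = 183.6 kN/bolt; interior L_c = 87 − 24 = 63, R_n = 237.6 kN/bolt. φR_n = 0.75 × (2×183.6 + 2×237.6) = 631.8 kN.
Tension rupture (net): A_n = (285 − 2×26)×10 = 2330 mm² (U = 1.0, A_e = A_n). φR_n = 0.75 × 450 × 2330 = 786.4 kN.
Governing: min(534.8, 631.8, 786.4) = 534.8 kN → bolt shear.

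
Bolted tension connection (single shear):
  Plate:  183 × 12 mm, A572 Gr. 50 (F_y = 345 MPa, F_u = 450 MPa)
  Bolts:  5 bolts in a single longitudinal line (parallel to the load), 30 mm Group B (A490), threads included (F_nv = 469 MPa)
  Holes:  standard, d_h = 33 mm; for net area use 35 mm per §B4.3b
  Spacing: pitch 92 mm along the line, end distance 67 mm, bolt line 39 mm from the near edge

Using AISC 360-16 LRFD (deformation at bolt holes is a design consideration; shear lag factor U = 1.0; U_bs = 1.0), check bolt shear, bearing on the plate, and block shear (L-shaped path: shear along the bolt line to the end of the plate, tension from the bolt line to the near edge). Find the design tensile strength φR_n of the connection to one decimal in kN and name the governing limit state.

Bolt shear: A_b = π(30)²/4 = 706.86 mm². φR_n = 0.75 × 469 × 706.86 × 5 × 1 = 1243.2 kN.
Bearing (12 mm plate, F_u = 450 MPa): end bolts L_c = 67 − 33/2 = 50.5, R_n = min(1.2×50.5×12×450, 2.4×30×12×450) = 327.24 kN/bolt; interior L_c = 92 − 33 = 59, R_n = 382.32 kN/bolt. φR_n = 0.75 × (1×327.24 + 4×382.32) = 1392.4 kN.
Block shear: shear path 1×[67+4×92] = 1×435 mm, A_gv = 5220, A_nv = 1×(435 − 4.5×35)×12 = 3330 mm²; tension to near edge: (39 − 0.5×35)×12 = 258 mm². R_n = min(0.6×450×3330, 0.6×345×5220) + 1.0×450×258 = min(899.1, 1080.5) + 116.1 = 1015.2 kN. φR_n = 0.75 × 1015.2 = 761.4 kN.
Governing: min(1243.2, 1392.4, 761.4) = 761.4 kN → block shear.

761.4 kN (block shear governs)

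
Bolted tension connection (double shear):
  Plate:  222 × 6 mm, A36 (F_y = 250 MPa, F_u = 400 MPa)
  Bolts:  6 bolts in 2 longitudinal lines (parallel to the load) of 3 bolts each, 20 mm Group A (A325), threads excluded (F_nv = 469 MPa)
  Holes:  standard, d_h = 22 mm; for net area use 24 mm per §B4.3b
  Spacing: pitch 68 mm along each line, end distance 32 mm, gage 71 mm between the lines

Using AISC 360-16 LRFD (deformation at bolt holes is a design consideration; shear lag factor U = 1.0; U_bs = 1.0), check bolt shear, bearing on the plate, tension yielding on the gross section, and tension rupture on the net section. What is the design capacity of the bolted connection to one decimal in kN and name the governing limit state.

Bolt shear: A_b = π(20)²/4 = 314.16 mm². φR_n = 0.75 × 469 × 314.16 × 6 × 2 = 1326.1 kN.
Bearing (6 mm plate, F_u = 400 MPa): end bolts L_c = 32 − 22/2 = 21, R_n = min(1.2×21×6×400, 2.4×20×6×400) = 60.48 kN/bolt; interior L_c = 68 − 22 = 46, R_n = 115.2 kN/bolt. φR_n = 0.75 × (2×60.48 + 4×115.2) = 436.3 kN.
Tension yield (gross): A_g = 222×6 = 1332 mm². φR_n = 0.90 × 250 × 1332 = 299.7 kN.
Tension rupture (net): A_n = (222 − 2×24)×6 = 1044 mm² (U = 1.0, A_e = A_n). φR_n = 0.75 × 400 × 1044 = 313.2 kN.
Governing: min(1326.1, 436.3, 299.7, 313.2) = 299.7 kN → gross-section yield.

299.7 kN (gross-section yield governs)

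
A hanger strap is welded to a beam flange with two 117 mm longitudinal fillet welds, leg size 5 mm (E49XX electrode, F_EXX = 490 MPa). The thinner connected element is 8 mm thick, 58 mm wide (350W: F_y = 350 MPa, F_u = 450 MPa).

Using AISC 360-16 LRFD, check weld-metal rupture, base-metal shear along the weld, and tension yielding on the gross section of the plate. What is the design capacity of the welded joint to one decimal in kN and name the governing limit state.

146.2 kN (gross-section yield governs)

Weld metal: throat = 0.707×5 = 3.535 mm, L = 2×117 = 234 mm. φR_n = 0.75 × 0.6 × 490 × 3.535 × 234 = 182.4 kN.
Base metal shear (8 mm plate): yield φR_n = 1.0×0.6×350×8×234 = 393.1 kN; rupture φR_n = 0.75×0.6×450×8×234 = 379.1 kN; take 379.1 kN (rupture).
Tension yield (gross): A_g = 58×8 = 464 mm². φR_n = 0.90 × 350 × 464 = 146.2 kN.
Governing: min(182.4, 379.1, 146.2) = 146.2 kN → gross-section yield.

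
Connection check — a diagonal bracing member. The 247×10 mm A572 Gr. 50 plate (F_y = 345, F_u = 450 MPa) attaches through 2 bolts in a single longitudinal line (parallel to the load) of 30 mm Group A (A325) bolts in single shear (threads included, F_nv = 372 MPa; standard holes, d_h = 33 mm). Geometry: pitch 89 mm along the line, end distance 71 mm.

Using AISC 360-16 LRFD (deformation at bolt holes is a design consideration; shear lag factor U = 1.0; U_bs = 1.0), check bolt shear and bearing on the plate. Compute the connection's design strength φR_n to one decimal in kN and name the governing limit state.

Bolt shear: A_b = π(30)²/4 = 706.86 mm². φR_n = 0.75 × 372 × 706.86 × 2 × 1 = 394.4 kN.
Bearing (10 mm plate, F_u = 450 MPa): end bolts L_c = 71 − 33/2 = 54.5, R_n = min(1.2×54.5×10×450, 2.4×30×10×450) = 294.3 kN/bolt; interior L_c = 89 − 33 = 56, R_n = 302.4 kN/bolt. φR_n = 0.75 × (1×294.3 + 1×302.4) = 447.5 kN.
Governing: min(394.4, 447.5) = 394.4 kN → bolt shear.

394.4 kN (bolt shear governs)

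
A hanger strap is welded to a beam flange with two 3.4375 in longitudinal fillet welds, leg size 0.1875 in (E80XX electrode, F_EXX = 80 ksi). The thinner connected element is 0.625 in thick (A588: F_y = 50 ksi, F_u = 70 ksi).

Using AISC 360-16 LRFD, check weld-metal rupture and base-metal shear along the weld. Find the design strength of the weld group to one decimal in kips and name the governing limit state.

Weld metal: throat = 0.707×0.1875 = 0.13256 in, L = 2×3.4375 = 6.875 in. φR_n = 0.75 × 0.6 × 80 × 0.13256 × 6.875 = 32.8 kips.
Base metal shear (0.625 in plate): yield φR_n = 1.0×0.6×50×0.625×6.875 = 128.9 kips; rupture φR_n = 0.75×0.6×70×0.625×6.875 = 135.4 kips; take 128.9 kips (yield).
Governing: min(32.8, 128.9) = 32.8 kips → weld metal.

32.8 kips (weld metal governs)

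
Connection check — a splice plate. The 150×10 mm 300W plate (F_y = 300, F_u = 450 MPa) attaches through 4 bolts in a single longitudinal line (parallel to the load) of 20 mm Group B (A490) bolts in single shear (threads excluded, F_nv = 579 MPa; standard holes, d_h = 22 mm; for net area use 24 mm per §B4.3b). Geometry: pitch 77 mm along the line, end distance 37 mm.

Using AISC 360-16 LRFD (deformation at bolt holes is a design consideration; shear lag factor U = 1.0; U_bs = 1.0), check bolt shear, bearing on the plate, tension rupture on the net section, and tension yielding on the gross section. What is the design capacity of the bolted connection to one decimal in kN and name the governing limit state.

405.0 kN (gross-section yield governs)

Bolt shear: A_b = π(20)²/4 = 314.16 mm². φR_n = 0.75 × 579 × 314.16 × 4 × 1 = 545.7 kN.
Bearing (10 mm plate, F_u = 450 MPa): end bolts L_c = 37 − 22/2 = 26, R_n = min(1.2×26×10×450, 2.4×20×10×450) = 140.4 kN/bolt; interior L_c = 77 − 22 = 55, R_n = 216 kN/bolt. φR_n = 0.75 × (1×140.4 + 3×216) = 591.3 kN.
Tension rupture (net): A_n = (150 − 1×24)×10 = 1260 mm² (U = 1.0, A_e = A_n). φR_n = 0.75 × 450 × 1260 = 425.3 kN.
Tension yield (gross): A_g = 150×10 = 1500 mm². φR_n = 0.90 × 300 × 1500 = 405.0 kN.
Governing: min(545.7, 591.3, 425.3, 405.0) = 405.0 kN → gross-section yield.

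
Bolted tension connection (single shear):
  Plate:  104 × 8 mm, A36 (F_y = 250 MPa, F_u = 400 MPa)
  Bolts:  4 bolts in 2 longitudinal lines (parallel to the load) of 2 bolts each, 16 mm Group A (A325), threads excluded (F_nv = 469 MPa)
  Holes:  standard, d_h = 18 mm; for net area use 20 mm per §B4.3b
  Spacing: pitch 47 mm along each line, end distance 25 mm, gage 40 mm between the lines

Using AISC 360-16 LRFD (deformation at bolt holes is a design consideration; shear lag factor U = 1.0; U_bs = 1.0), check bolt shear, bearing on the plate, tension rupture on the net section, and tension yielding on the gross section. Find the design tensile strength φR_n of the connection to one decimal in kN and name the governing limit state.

Bolt shear: A_b = π(16)²/4 = 201.06 mm². φR_n = 0.75 × 469 × 201.06 × 4 × 1 = 282.9 kN.
Bearing (8 mm plate, F_u = 400 MPa): end bolts L_c = 25 − 18/2 = 16, R_n = min(1.2×16×8×400, 2.4×16×8×400) = 61.44 kN/bolt; interior L_c = 47 − 18 = 29, R_n = 111.36 kN/bolt. φR_n = 0.75 × (2×61.44 + 2×111.36) = 259.2 kN.
Tension rupture (net): A_n = (104 − 2×20)×8 = 512 mm² (U = 1.0, A_e = A_n). φR_n = 0.75 × 400 × 512 = 153.6 kN.
Tension yield (gross): A_g = 104×8 = 832 mm². φR_n = 0.90 × 250 × 832 = 187.2 kN.
Governing: min(282.9, 259.2, 153.6, 187.2) = 153.6 kN → net-section rupture.

153.6 kN (net-section rupture governs)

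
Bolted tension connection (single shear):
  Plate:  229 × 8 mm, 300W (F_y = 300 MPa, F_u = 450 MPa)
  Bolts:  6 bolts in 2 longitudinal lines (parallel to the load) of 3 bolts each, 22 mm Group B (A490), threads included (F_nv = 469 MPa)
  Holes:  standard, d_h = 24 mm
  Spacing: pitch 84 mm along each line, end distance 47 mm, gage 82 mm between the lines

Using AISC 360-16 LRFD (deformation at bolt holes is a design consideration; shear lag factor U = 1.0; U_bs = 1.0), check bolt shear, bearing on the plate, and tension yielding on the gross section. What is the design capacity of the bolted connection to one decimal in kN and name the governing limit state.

Bolt shear: A_b = π(22)²/4 = 380.13 mm². φR_n = 0.75 × 469 × 380.13 × 6 × 1 = 802.3 kN.
Bearing (8 mm plate, F_u = 450 MPa): end bolts L_c = 47 − 24/2 = 35, R_n = min(1.2×35×8×450, 2.4×22×8×450) = 151.2 kN/bolt; interior L_c = 84 − 24 = 60, R_n = 190.08 kN/bolt. φR_n = 0.75 × (2×151.2 + 4×190.08) = 797.0 kN.
Tension yield (gross): A_g = 229×8 = 1832 mm². φR_n = 0.90 × 300 × 1832 = 494.6 kN.
Governing: min(802.3, 797.0, 494.6) = 494.6 kN → gross-section yield.

494.6 kN (gross-section yield governs)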